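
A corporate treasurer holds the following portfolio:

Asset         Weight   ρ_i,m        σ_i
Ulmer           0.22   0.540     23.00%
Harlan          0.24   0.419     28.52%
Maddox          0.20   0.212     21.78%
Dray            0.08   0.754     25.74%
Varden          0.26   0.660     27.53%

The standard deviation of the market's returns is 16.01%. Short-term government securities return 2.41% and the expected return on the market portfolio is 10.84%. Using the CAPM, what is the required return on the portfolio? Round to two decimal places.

9.15%

β_Ulmer = 0.540 × 23.00% / 16.01% = 0.7758
β_Harlan = 0.419 × 28.52% / 16.01% = 0.7464
β_Maddox = 0.212 × 21.78% / 16.01% = 0.2884
β_Dray = 0.754 × 25.74% / 16.01% = 1.2122
β_Varden = 0.660 × 27.53% / 16.01% = 1.1349
β_P = Σ w_i β_i = 0.22×0.7758 + 0.24×0.7464 + 0.20×0.2884 + 0.08×1.2122 + 0.26×1.1349 = 0.7995
MRP = 10.84% − 2.41% = 8.43%
E(R_P) = R_f + β_P × MRP = 2.41% + 0.7995 × 8.43% = 9.15%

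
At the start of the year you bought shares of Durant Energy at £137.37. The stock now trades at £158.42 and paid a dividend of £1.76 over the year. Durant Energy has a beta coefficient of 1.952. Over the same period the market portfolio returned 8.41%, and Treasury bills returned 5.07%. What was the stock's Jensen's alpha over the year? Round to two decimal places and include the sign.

+5.02%

Realised HPR = (P1 + D1 − P0) / P0 = (158.42 + 1.76 − 137.37) / 137.37 = 22.81 / 137.37 = 16.6048%
MRP = 8.41% − 5.07% = 3.34%
CAPM required = R_f + β·MRP = 5.07% + 1.952 × 3.34% = 11.58968%
α = realised − required = 16.6048% − 11.58968% = +5.02%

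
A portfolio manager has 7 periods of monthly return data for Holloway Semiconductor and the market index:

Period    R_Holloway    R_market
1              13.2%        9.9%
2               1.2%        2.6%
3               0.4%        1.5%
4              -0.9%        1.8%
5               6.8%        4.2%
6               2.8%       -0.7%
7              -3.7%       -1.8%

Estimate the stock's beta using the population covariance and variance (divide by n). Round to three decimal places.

Mean R_i = (13.2 + 1.2 + 0.4 − 0.9 + 6.8 + 2.8 − 3.7) / 7 = 2.8286%
Mean R_m = (9.9 + 2.6 + 1.5 + 1.8 + 4.2 − 0.7 − 1.8) / 7 = 2.5000%
Σ(R_i − R̄_i)(R_m − R̄_m) = 116.5400  ⇒  Cov = 116.5400 / 7 = 16.6486
Σ(R_m − R̄_m)² = 87.8800  ⇒  Var(R_m) = 87.8800 / 7 = 12.5543
β = Cov / Var(R_m) = 16.6486 / 12.5543 = 1.3261

1.326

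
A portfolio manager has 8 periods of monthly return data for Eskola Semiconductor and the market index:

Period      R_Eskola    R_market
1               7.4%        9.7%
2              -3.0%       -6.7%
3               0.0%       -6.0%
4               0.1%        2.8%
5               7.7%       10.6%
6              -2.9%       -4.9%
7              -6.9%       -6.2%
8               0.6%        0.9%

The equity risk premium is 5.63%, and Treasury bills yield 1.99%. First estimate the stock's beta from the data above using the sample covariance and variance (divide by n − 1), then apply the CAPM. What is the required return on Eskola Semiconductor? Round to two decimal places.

Mean R_i = (7.4 − 3.0 + 0.0 + 0.1 + 7.7 − 2.9 − 6.9 + 0.6) / 8 = 0.3750%
Mean R_m = (9.7 − 6.7 − 6.0 + 2.8 + 10.6 − 4.9 − 6.2 + 0.9) / 8 = 0.0250%
Σ(R_i − R̄_i)(R_m − R̄_m) = 231.2350  ⇒  Cov = 231.2350 / 7 = 33.0336
Σ(R_m − R̄_m)² = 358.4350  ⇒  Var(R_m) = 358.4350 / 7 = 51.2050
β = Cov / Var(R_m) = 33.0336 / 51.2050 = 0.6451
E(R) = R_f + β × MRP = 1.99% + 0.6451 × 5.63% = 5.62%

5.62%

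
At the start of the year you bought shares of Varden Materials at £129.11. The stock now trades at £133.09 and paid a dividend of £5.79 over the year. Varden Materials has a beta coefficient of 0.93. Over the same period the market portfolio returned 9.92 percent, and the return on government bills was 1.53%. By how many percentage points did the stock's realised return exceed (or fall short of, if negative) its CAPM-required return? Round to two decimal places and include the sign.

Realised HPR = (P1 + D1 − P0) / P0 = (133.09 + 5.79 − 129.11) / 129.11 = 9.77 / 129.11 = 7.5672%
MRP = 9.92% − 1.53% = 8.39%
CAPM required = R_f + β·MRP = 1.53% + 0.93 × 8.39% = 9.3327%
α = realised − required = 7.5672% − 9.3327% = -1.77%

-1.77%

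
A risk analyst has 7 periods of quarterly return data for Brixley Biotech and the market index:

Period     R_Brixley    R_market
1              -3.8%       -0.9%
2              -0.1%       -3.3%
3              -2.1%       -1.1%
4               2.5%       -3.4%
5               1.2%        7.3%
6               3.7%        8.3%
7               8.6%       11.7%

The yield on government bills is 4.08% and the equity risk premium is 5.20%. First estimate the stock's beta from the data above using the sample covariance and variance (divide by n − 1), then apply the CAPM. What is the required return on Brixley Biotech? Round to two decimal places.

Mean R_i = (-3.8 − 0.1 − 2.1 + 2.5 + 1.2 + 3.7 + 8.6) / 7 = 1.4286%
Mean R_m = (-0.9 − 3.3 − 1.1 − 3.4 + 7.3 + 8.3 + 11.7) / 7 = 2.6571%
Σ(R_i − R̄_i)(R_m − R̄_m) = 111.0786  ⇒  Cov = 111.0786 / 6 = 18.5131
Σ(R_m − R̄_m)² = 234.1171  ⇒  Var(R_m) = 234.1171 / 6 = 39.0195
β = Cov / Var(R_m) = 18.5131 / 39.0195 = 0.4745
E(R) = R_f + β × MRP = 4.08% + 0.4745 × 5.20% = 6.55%

6.55%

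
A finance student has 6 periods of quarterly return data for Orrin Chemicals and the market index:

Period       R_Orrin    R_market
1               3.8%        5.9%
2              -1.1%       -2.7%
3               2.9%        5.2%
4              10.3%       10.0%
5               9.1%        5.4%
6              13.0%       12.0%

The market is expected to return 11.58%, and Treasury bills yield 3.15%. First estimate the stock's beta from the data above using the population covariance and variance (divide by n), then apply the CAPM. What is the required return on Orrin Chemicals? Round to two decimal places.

11.13%

Mean R_i = (3.8 − 1.1 + 2.9 + 10.3 + 9.1 + 13.0) / 6 = 6.3333%
Mean R_m = (5.9 − 2.7 + 5.2 + 10.0 + 5.4 + 12.0) / 6 = 5.9667%
Σ(R_i − R̄_i)(R_m − R̄_m) = 121.8767  ⇒  Cov = 121.8767 / 6 = 20.3128
Σ(R_m − R̄_m)² = 128.6933  ⇒  Var(R_m) = 128.6933 / 6 = 21.4489
β = Cov / Var(R_m) = 20.3128 / 21.4489 = 0.9470
MRP = 11.58% − 3.15% = 8.43%
E(R) = R_f + β × MRP = 3.15% + 0.9470 × 8.43% = 11.13%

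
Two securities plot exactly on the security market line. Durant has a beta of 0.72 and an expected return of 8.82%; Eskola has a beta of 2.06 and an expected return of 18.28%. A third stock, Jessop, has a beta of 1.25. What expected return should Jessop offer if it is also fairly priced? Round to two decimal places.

12.56%

MRP (SML slope) = (18.28% − 8.82%) / (2.06 − 0.72) = 9.46% / 1.34 = 7.0597%
R_f (intercept) = 8.82% − 0.72 × 7.0597% = 3.7370%
E(R_Jessop) = R_f + β × MRP = 3.7370% + 1.25 × 7.0597% = 12.56%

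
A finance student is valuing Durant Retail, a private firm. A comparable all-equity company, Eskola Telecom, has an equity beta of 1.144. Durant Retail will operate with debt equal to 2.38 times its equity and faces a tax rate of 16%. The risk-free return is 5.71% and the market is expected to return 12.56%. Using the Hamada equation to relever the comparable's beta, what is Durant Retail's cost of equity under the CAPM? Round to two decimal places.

β_L = β_U × [1 + (1 − t)(D/E)] = 1.144 × [1 + (1 − 0.16) × 2.38]
    = 1.144 × [1 + 0.84 × 2.38] = 1.144 × 2.9992 = 3.4311
MRP = 12.56% − 5.71% = 6.85%
E(R) = R_f + β_L × MRP = 5.71% + 3.4311 × 6.85% = 29.21%

29.21%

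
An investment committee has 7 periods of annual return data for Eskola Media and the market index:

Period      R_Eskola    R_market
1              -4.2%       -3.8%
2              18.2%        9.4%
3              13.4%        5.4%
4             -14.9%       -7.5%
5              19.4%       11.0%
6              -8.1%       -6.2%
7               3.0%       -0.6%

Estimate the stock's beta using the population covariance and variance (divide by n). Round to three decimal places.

Mean R_i = (-4.2 + 18.2 + 13.4 − 14.9 + 19.4 − 8.1 + 3.0) / 7 = 3.8286%
Mean R_m = (-3.8 + 9.4 + 5.4 − 7.5 + 11.0 − 6.2 − 0.6) / 7 = 1.1000%
Σ(R_i − R̄_i)(R_m − R̄_m) = 603.4900  ⇒  Cov = 603.4900 / 7 = 86.2129
Σ(R_m − R̄_m)² = 339.5400  ⇒  Var(R_m) = 339.5400 / 7 = 48.5057
β = Cov / Var(R_m) = 86.2129 / 48.5057 = 1.7774

1.777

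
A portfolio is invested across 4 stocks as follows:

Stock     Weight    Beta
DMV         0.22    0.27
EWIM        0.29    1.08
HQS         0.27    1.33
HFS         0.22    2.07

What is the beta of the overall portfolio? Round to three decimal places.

β_P = Σ w_i β_i = 0.22×0.27 + 0.29×1.08 + 0.27×1.33 + 0.22×2.07 = 1.1871

1.187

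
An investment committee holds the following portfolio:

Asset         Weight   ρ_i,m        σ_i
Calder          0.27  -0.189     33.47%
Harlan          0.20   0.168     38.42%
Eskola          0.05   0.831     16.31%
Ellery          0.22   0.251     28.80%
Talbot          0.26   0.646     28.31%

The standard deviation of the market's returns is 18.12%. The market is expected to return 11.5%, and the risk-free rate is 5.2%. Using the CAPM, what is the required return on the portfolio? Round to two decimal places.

7.50%

β_Calder = -0.189 × 33.47% / 18.12% = -0.3491
β_Harlan = 0.168 × 38.42% / 18.12% = 0.3562
β_Eskola = 0.831 × 16.31% / 18.12% = 0.7480
β_Ellery = 0.251 × 28.80% / 18.12% = 0.3989
β_Talbot = 0.646 × 28.31% / 18.12% = 1.0093
β_P = Σ w_i β_i = 0.27×-0.3491 + 0.20×0.3562 + 0.05×0.7480 + 0.22×0.3989 + 0.26×1.0093 = 0.3646
MRP = 11.5% − 5.2% = 6.30%
E(R_P) = R_f + β_P × MRP = 5.2% + 0.3646 × 6.3% = 7.50%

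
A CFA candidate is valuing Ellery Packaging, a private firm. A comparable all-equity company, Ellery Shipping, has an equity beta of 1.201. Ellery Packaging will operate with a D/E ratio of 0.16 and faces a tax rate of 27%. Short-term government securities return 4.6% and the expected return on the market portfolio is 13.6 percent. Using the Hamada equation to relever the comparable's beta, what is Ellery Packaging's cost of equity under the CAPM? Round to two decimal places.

16.67%

β_L = β_U × [1 + (1 − t)(D/E)] = 1.201 × [1 + (1 − 0.27) × 0.16]
    = 1.201 × [1 + 0.73 × 0.16] = 1.201 × 1.1168 = 1.3413
MRP = 13.6% − 4.6% = 9.00%
E(R) = R_f + β_L × MRP = 4.6% + 1.3413 × 9.0% = 16.67%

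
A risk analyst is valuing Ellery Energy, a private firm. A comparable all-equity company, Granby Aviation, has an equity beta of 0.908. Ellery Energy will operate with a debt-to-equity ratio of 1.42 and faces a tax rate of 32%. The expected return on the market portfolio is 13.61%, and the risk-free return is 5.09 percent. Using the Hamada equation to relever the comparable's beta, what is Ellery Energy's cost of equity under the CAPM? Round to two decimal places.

β_L = β_U × [1 + (1 − t)(D/E)] = 0.908 × [1 + (1 − 0.32) × 1.42]
    = 0.908 × [1 + 0.68 × 1.42] = 0.908 × 1.9656 = 1.7848
MRP = 13.61% − 5.09% = 8.52%
E(R) = R_f + β_L × MRP = 5.09% + 1.7848 × 8.52% = 20.30%

20.30%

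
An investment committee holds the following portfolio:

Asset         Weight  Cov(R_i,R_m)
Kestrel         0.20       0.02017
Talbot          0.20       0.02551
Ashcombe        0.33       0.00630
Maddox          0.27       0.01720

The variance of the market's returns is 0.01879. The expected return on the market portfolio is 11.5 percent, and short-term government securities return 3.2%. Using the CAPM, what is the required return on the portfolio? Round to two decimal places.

10.21%

β_Kestrel = 0.02017 / 0.01879 = 1.0734
β_Talbot = 0.02551 / 0.01879 = 1.3576
β_Ashcombe = 0.00630 / 0.01879 = 0.3353
β_Maddox = 0.01720 / 0.01879 = 0.9154
β_P = Σ w_i β_i = 0.20×1.0734 + 0.20×1.3576 + 0.33×0.3353 + 0.27×0.9154 = 0.8440
MRP = 11.5% − 3.2% = 8.30%
E(R_P) = R_f + β_P × MRP = 3.2% + 0.8440 × 8.3% = 10.21%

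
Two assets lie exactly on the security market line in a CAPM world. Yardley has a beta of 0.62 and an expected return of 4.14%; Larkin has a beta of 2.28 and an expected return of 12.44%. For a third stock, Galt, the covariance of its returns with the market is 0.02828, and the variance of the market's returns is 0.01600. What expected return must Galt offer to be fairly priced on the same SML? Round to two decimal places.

9.88%

MRP = (12.44% − 4.14%) / (2.28 − 0.62) = 5.0000%
R_f = 4.14% − 0.62 × 5.0000% = 1.0400%
β_Galt = Cov / Var(R_m) = 0.02828 / 0.01600 = 1.7675
E(R_Galt) = R_f + β × MRP = 1.0400% + 1.7675 × 5.0000% = 9.88%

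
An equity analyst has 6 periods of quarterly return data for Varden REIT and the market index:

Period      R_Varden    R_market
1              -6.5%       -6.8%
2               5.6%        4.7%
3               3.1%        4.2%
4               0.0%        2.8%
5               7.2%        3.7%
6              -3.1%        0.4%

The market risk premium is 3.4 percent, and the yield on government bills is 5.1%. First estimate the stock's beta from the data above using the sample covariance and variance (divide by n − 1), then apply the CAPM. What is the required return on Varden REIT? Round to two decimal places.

Mean R_i = (-6.5 + 5.6 + 3.1 + 0.0 + 7.2 − 3.1) / 6 = 1.0500%
Mean R_m = (-6.8 + 4.7 + 4.2 + 2.8 + 3.7 + 0.4) / 6 = 1.5000%
Σ(R_i − R̄_i)(R_m − R̄_m) = 99.4900  ⇒  Cov = 99.4900 / 5 = 19.8980
Σ(R_m − R̄_m)² = 94.1600  ⇒  Var(R_m) = 94.1600 / 5 = 18.8320
β = Cov / Var(R_m) = 19.8980 / 18.8320 = 1.0566
E(R) = R_f + β × MRP = 5.1% + 1.0566 × 3.4% = 8.69%

8.69%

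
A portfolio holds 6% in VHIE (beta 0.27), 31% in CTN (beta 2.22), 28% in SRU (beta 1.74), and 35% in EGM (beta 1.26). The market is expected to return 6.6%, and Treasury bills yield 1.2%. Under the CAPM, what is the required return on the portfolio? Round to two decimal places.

β_P = Σ w_i β_i = 0.06×0.27 + 0.31×2.22 + 0.28×1.74 + 0.35×1.26 = 1.6326
MRP = 6.6% − 1.2% = 5.40%
E(R_P) = R_f + β_P × MRP = 1.2% + 1.6326 × 5.4% = 10.02%

10.02%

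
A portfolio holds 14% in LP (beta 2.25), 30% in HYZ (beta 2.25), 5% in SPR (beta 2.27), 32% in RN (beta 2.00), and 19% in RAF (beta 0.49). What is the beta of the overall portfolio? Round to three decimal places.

β_P = Σ w_i β_i = 0.14×2.25 + 0.30×2.25 + 0.05×2.27 + 0.32×2.00 + 0.19×0.49 = 1.8366

1.837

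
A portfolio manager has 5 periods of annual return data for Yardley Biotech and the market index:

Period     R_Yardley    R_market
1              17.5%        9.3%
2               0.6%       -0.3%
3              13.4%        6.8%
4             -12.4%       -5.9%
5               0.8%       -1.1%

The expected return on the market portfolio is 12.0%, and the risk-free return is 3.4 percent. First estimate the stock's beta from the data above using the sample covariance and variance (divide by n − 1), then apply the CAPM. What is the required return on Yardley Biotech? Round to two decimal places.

Mean R_i = (17.5 + 0.6 + 13.4 − 12.4 + 0.8) / 5 = 3.9800%
Mean R_m = (9.3 − 0.3 + 6.8 − 5.9 − 1.1) / 5 = 1.7600%
Σ(R_i − R̄_i)(R_m − R̄_m) = 290.9460  ⇒  Cov = 290.9460 / 4 = 72.7365
Σ(R_m − R̄_m)² = 153.3520  ⇒  Var(R_m) = 153.3520 / 4 = 38.3380
β = Cov / Var(R_m) = 72.7365 / 38.3380 = 1.8972
MRP = 12.0% − 3.4% = 8.60%
E(R) = R_f + β × MRP = 3.4% + 1.8972 × 8.6% = 19.72%

19.72%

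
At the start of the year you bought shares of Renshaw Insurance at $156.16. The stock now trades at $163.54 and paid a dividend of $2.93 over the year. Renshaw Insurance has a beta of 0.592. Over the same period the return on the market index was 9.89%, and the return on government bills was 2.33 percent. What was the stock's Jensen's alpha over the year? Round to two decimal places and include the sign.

Realised HPR = (P1 + D1 − P0) / P0 = (163.54 + 2.93 − 156.16) / 156.16 = 10.31 / 156.16 = 6.6022%
MRP = 9.89% − 2.33% = 7.56%
CAPM required = R_f + β·MRP = 2.33% + 0.592 × 7.56% = 6.80552%
α = realised − required = 6.6022% − 6.80552% = -0.20%

-0.20%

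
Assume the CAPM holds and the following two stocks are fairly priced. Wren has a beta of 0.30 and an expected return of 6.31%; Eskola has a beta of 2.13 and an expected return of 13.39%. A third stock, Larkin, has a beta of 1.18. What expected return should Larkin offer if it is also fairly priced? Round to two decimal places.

9.71%

MRP (SML slope) = (13.39% − 6.31%) / (2.13 − 0.30) = 7.08% / 1.83 = 3.8689%
R_f (intercept) = 6.31% − 0.30 × 3.8689% = 5.1493%
E(R_Larkin) = R_f + β × MRP = 5.1493% + 1.18 × 3.8689% = 9.71%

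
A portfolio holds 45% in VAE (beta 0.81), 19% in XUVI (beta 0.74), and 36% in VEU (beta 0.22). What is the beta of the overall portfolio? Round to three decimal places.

0.584

β_P = Σ w_i β_i = 0.45×0.81 + 0.19×0.74 + 0.36×0.22 = 0.5843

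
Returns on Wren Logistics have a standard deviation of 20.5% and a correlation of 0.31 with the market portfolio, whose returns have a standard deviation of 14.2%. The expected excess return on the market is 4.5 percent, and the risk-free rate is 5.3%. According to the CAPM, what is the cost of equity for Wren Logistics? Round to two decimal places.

7.31%

β = ρ × σ_i / σ_m = 0.31 × 20.5% / 14.2% = 0.4475
E(R) = 5.3% + 0.4475 × 4.5% = 7.31%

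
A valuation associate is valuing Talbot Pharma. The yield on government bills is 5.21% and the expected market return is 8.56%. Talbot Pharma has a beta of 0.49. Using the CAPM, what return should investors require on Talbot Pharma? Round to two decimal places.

Market risk premium = E(R_m) − R_f = 8.56% − 5.21% = 3.35%
E(R) = R_f + β × MRP = 5.21% + 0.49 × 3.35% = 6.85%

6.85%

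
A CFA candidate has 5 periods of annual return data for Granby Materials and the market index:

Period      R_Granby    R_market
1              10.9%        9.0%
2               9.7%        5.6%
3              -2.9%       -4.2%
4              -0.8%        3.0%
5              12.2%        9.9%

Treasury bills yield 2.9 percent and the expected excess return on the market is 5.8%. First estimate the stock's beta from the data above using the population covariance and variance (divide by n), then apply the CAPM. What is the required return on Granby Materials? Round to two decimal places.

Mean R_i = (10.9 + 9.7 − 2.9 − 0.8 + 12.2) / 5 = 5.8200%
Mean R_m = (9.0 + 5.6 − 4.2 + 3.0 + 9.9) / 5 = 4.6600%
Σ(R_i − R̄_i)(R_m − R̄_m) = 147.3740  ⇒  Cov = 147.3740 / 5 = 29.4748
Σ(R_m − R̄_m)² = 128.4320  ⇒  Var(R_m) = 128.4320 / 5 = 25.6864
β = Cov / Var(R_m) = 29.4748 / 25.6864 = 1.1475
E(R) = R_f + β × MRP = 2.9% + 1.1475 × 5.8% = 9.56%

9.56%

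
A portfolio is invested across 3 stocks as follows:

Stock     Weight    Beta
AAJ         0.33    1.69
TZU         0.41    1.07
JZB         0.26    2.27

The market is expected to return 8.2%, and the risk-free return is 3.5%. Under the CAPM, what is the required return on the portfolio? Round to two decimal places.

10.96%

β_P = Σ w_i β_i = 0.33×1.69 + 0.41×1.07 + 0.26×2.27 = 1.5866
MRP = 8.2% − 3.5% = 4.70%
E(R_P) = R_f + β_P × MRP = 3.5% + 1.5866 × 4.7% = 10.96%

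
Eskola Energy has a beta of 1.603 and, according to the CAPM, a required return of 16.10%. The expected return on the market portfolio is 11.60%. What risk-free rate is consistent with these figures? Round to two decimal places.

E(R) = R_f + β(E(R_m) − R_f) = R_f(1 − β) + β·E(R_m)
16.10% = R_f × (1 − 1.603) + 1.603 × 11.60%
16.10% = R_f × -0.603 + 18.59480%
R_f = (16.10% − 18.59480%) / -0.603 = 4.14%

4.14%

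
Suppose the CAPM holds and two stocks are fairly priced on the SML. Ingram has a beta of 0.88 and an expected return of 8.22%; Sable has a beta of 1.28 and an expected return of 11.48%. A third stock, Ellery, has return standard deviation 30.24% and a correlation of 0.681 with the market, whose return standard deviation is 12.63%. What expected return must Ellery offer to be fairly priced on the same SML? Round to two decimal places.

MRP = (11.48% − 8.22%) / (1.28 − 0.88) = 8.1500%
R_f = 8.22% − 0.88 × 8.1500% = 1.0480%
β_Ellery = ρ·σ_i/σ_m = 0.681 × 30.24 / 12.63 = 1.6305
E(R_Ellery) = R_f + β × MRP = 1.0480% + 1.6305 × 8.1500% = 14.34%

14.34%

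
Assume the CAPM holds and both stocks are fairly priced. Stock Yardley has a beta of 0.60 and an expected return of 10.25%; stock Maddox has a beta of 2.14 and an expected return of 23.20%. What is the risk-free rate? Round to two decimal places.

Both satisfy E(R) = R_f + β·MRP, so the slope of the SML is
MRP = (23.20% − 10.25%) / (2.14 − 0.60) = 12.95% / 1.54 = 8.4091%
R_f = E(R_Yardley) − β_Yardley·MRP = 10.25% − 0.60 × 8.4091% = 5.2045%

5.20%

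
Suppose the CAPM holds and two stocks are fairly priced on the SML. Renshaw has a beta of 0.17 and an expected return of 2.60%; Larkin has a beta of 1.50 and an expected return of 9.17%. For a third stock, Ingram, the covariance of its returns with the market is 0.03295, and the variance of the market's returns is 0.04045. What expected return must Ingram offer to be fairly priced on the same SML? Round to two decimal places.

MRP = (9.17% − 2.60%) / (1.50 − 0.17) = 4.9398%
R_f = 2.60% − 0.17 × 4.9398% = 1.7602%
β_Ingram = Cov / Var(R_m) = 0.03295 / 0.04045 = 0.8146
E(R_Ingram) = R_f + β × MRP = 1.7602% + 0.8146 × 4.9398% = 5.78%

5.78%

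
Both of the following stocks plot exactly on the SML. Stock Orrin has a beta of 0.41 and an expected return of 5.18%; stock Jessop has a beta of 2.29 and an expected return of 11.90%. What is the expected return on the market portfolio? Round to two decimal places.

7.29%

Both satisfy E(R) = R_f + β·MRP, so the slope of the SML is
MRP = (11.90% − 5.18%) / (2.29 − 0.41) = 6.72% / 1.88 = 3.5745%
R_f = E(R_Orrin) − β_Orrin·MRP = 5.18% − 0.41 × 3.5745% = 3.7145%
E(R_m) = R_f + MRP = 3.7145% + 3.5745% = 7.29%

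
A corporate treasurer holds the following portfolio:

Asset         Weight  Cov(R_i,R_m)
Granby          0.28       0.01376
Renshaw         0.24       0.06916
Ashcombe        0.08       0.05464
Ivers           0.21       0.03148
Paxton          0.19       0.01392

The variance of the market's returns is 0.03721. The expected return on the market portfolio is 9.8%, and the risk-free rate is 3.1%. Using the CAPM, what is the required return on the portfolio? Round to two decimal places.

9.24%

β_Granby = 0.01376 / 0.03721 = 0.3698
β_Renshaw = 0.06916 / 0.03721 = 1.8586
β_Ashcombe = 0.05464 / 0.03721 = 1.4684
β_Ivers = 0.03148 / 0.03721 = 0.8460
β_Paxton = 0.01392 / 0.03721 = 0.3741
β_P = Σ w_i β_i = 0.28×0.3698 + 0.24×1.8586 + 0.08×1.4684 + 0.21×0.8460 + 0.19×0.3741 = 0.9158
MRP = 9.8% − 3.1% = 6.70%
E(R_P) = R_f + β_P × MRP = 3.1% + 0.9158 × 6.7% = 9.24%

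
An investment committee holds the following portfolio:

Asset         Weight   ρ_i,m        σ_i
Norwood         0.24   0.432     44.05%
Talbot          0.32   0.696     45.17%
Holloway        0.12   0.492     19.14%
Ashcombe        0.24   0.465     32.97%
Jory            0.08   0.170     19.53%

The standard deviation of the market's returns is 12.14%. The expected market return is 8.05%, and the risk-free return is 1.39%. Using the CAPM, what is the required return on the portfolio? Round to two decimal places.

β_Norwood = 0.432 × 44.05% / 12.14% = 1.5675
β_Talbot = 0.696 × 45.17% / 12.14% = 2.5896
β_Holloway = 0.492 × 19.14% / 12.14% = 0.7757
β_Ashcombe = 0.465 × 32.97% / 12.14% = 1.2629
β_Jory = 0.170 × 19.53% / 12.14% = 0.2735
β_P = Σ w_i β_i = 0.24×1.5675 + 0.32×2.5896 + 0.12×0.7757 + 0.24×1.2629 + 0.08×0.2735 = 1.6229
MRP = 8.05% − 1.39% = 6.66%
E(R_P) = R_f + β_P × MRP = 1.39% + 1.6229 × 6.66% = 12.20%

12.20%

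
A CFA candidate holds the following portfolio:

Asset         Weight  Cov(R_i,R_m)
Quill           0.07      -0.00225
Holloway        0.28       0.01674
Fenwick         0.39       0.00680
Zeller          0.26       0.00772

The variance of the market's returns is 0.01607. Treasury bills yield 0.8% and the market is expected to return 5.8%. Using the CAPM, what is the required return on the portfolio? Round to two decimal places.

3.66%

β_Quill = -0.00225 / 0.01607 = -0.1400
β_Holloway = 0.01674 / 0.01607 = 1.0417
β_Fenwick = 0.00680 / 0.01607 = 0.4231
β_Zeller = 0.00772 / 0.01607 = 0.4804
β_P = Σ w_i β_i = 0.07×-0.1400 + 0.28×1.0417 + 0.39×0.4231 + 0.26×0.4804 = 0.5718
MRP = 5.8% − 0.8% = 5.00%
E(R_P) = R_f + β_P × MRP = 0.8% + 0.5718 × 5.0% = 3.66%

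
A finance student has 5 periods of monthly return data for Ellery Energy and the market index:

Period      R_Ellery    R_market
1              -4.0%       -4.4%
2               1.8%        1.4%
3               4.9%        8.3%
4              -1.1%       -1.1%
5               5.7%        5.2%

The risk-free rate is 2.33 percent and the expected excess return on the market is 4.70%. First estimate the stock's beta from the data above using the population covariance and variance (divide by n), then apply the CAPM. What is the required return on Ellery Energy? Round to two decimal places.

Mean R_i = (-4.0 + 1.8 + 4.9 − 1.1 + 5.7) / 5 = 1.4600%
Mean R_m = (-4.4 + 1.4 + 8.3 − 1.1 + 5.2) / 5 = 1.8800%
Σ(R_i − R̄_i)(R_m − R̄_m) = 77.9160  ⇒  Cov = 77.9160 / 5 = 15.5832
Σ(R_m − R̄_m)² = 100.7880  ⇒  Var(R_m) = 100.7880 / 5 = 20.1576
β = Cov / Var(R_m) = 15.5832 / 20.1576 = 0.7731
E(R) = R_f + β × MRP = 2.33% + 0.7731 × 4.70% = 5.96%

5.96%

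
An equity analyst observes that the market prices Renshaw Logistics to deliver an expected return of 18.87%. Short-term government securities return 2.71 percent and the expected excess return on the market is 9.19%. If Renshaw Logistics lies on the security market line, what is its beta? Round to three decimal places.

1.758

β = (E(R) − R_f) / MRP = (18.87% − 2.71%) / 9.19% = 16.16% / 9.19% = 1.758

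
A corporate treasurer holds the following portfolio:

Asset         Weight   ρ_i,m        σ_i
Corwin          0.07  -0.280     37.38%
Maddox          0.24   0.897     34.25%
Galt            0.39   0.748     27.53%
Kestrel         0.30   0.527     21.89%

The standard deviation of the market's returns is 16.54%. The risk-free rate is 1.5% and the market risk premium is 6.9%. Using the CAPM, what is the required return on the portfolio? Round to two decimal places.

9.06%

β_Corwin = -0.280 × 37.38% / 16.54% = -0.6328
β_Maddox = 0.897 × 34.25% / 16.54% = 1.8575
β_Galt = 0.748 × 27.53% / 16.54% = 1.2450
β_Kestrel = 0.527 × 21.89% / 16.54% = 0.6975
β_P = Σ w_i β_i = 0.07×-0.6328 + 0.24×1.8575 + 0.39×1.2450 + 0.30×0.6975 = 1.0963
E(R_P) = R_f + β_P × MRP = 1.5% + 1.0963 × 6.9% = 9.06%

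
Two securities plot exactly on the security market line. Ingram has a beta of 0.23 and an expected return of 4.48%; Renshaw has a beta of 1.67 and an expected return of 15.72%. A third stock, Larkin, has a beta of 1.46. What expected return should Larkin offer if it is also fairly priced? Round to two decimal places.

MRP (SML slope) = (15.72% − 4.48%) / (1.67 − 0.23) = 11.24% / 1.44 = 7.8056%
R_f (intercept) = 4.48% − 0.23 × 7.8056% = 2.6847%
E(R_Larkin) = R_f + β × MRP = 2.6847% + 1.46 × 7.8056% = 14.08%

14.08%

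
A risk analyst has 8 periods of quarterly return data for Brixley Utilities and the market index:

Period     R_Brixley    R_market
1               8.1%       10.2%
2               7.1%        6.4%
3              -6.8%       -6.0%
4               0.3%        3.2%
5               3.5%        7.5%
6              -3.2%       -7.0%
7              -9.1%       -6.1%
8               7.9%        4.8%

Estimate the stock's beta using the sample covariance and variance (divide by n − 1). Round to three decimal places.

0.892

Mean R_i = (8.1 + 7.1 − 6.8 + 0.3 + 3.5 − 3.2 − 9.1 + 7.9) / 8 = 0.9750%
Mean R_m = (10.2 + 6.4 − 6.0 + 3.2 + 7.5 − 7.0 − 6.1 + 4.8) / 8 = 1.6250%
Σ(R_i − R̄_i)(R_m − R̄_m) = 299.2250  ⇒  Cov = 299.2250 / 7 = 42.7464
Σ(R_m − R̄_m)² = 335.6150  ⇒  Var(R_m) = 335.6150 / 7 = 47.9450
β = Cov / Var(R_m) = 42.7464 / 47.9450 = 0.8916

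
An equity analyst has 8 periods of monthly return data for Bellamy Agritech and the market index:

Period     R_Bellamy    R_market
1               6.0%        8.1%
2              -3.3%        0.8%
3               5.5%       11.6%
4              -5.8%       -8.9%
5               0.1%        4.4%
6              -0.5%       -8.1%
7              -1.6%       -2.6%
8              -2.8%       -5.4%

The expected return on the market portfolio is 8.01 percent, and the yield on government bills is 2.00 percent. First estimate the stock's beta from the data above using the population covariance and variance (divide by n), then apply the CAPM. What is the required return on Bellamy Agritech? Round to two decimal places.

Mean R_i = (6.0 − 3.3 + 5.5 − 5.8 + 0.1 − 0.5 − 1.6 − 2.8) / 8 = -0.3000%
Mean R_m = (8.1 + 0.8 + 11.6 − 8.9 + 4.4 − 8.1 − 2.6 − 5.4) / 8 = -0.0125%
Σ(R_i − R̄_i)(R_m − R̄_m) = 185.1200  ⇒  Cov = 185.1200 / 8 = 23.1400
Σ(R_m − R̄_m)² = 400.9088  ⇒  Var(R_m) = 400.9088 / 8 = 50.1136
β = Cov / Var(R_m) = 23.1400 / 50.1136 = 0.4618
MRP = 8.01% − 2.00% = 6.01%
E(R) = R_f + β × MRP = 2.00% + 0.4618 × 6.01% = 4.78%

4.78%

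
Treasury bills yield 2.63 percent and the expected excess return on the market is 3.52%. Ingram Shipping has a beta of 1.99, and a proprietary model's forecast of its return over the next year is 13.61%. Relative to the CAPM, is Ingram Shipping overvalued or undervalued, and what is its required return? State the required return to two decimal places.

Required return = R_f + β·MRP = 2.63% + 1.99 × 3.52% = 9.63%
Forecast 13.61% > required 9.63% → the stock plots above the SML → undervalued.

Undervalued; required return 9.63%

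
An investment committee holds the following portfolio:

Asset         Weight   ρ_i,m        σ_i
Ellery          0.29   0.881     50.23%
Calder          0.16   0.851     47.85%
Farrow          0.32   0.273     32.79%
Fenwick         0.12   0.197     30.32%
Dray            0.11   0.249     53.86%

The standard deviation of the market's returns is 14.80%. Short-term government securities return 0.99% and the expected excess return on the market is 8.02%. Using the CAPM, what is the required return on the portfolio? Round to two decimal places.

14.21%

β_Ellery = 0.881 × 50.23% / 14.80% = 2.9900
β_Calder = 0.851 × 47.85% / 14.80% = 2.7514
β_Farrow = 0.273 × 32.79% / 14.80% = 0.6048
β_Fenwick = 0.197 × 30.32% / 14.80% = 0.4036
β_Dray = 0.249 × 53.86% / 14.80% = 0.9062
β_P = Σ w_i β_i = 0.29×2.9900 + 0.16×2.7514 + 0.32×0.6048 + 0.12×0.4036 + 0.11×0.9062 = 1.6490
E(R_P) = R_f + β_P × MRP = 0.99% + 1.6490 × 8.02% = 14.21%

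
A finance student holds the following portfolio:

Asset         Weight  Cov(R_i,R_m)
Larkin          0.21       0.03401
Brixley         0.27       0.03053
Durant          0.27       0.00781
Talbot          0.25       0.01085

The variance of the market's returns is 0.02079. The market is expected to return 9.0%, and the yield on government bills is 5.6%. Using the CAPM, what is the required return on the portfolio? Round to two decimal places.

β_Larkin = 0.03401 / 0.02079 = 1.6359
β_Brixley = 0.03053 / 0.02079 = 1.4685
β_Durant = 0.00781 / 0.02079 = 0.3757
β_Talbot = 0.01085 / 0.02079 = 0.5219
β_P = Σ w_i β_i = 0.21×1.6359 + 0.27×1.4685 + 0.27×0.3757 + 0.25×0.5219 = 0.9719
MRP = 9.0% − 5.6% = 3.40%
E(R_P) = R_f + β_P × MRP = 5.6% + 0.9719 × 3.4% = 8.90%

8.90%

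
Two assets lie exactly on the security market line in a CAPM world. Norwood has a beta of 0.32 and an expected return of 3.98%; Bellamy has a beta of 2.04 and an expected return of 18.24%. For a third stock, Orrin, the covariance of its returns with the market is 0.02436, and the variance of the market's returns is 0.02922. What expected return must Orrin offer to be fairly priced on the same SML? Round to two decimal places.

8.24%

MRP = (18.24% − 3.98%) / (2.04 − 0.32) = 8.2907%
R_f = 3.98% − 0.32 × 8.2907% = 1.3270%
β_Orrin = Cov / Var(R_m) = 0.02436 / 0.02922 = 0.8337
E(R_Orrin) = R_f + β × MRP = 1.3270% + 0.8337 × 8.2907% = 8.24%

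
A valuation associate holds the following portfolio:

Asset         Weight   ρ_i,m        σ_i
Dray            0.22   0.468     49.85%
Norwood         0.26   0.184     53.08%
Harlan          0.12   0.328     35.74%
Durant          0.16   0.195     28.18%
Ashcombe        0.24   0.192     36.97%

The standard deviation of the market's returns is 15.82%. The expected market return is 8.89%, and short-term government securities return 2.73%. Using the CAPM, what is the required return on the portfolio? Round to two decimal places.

β_Dray = 0.468 × 49.85% / 15.82% = 1.4747
β_Norwood = 0.184 × 53.08% / 15.82% = 0.6174
β_Harlan = 0.328 × 35.74% / 15.82% = 0.7410
β_Durant = 0.195 × 28.18% / 15.82% = 0.3474
β_Ashcombe = 0.192 × 36.97% / 15.82% = 0.4487
β_P = Σ w_i β_i = 0.22×1.4747 + 0.26×0.6174 + 0.12×0.7410 + 0.16×0.3474 + 0.24×0.4487 = 0.7372
MRP = 8.89% − 2.73% = 6.16%
E(R_P) = R_f + β_P × MRP = 2.73% + 0.7372 × 6.16% = 7.27%

7.27%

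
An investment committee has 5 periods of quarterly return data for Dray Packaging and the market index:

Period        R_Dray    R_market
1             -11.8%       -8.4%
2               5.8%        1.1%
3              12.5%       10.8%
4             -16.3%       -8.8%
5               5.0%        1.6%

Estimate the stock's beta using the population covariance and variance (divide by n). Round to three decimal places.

1.462

Mean R_i = (-11.8 + 5.8 + 12.5 − 16.3 + 5.0) / 5 = -0.9600%
Mean R_m = (-8.4 + 1.1 + 10.8 − 8.8 + 1.6) / 5 = -0.7400%
Σ(R_i − R̄_i)(R_m − R̄_m) = 388.3880  ⇒  Cov = 388.3880 / 5 = 77.6776
Σ(R_m − R̄_m)² = 265.6720  ⇒  Var(R_m) = 265.6720 / 5 = 53.1344
β = Cov / Var(R_m) = 77.6776 / 53.1344 = 1.4619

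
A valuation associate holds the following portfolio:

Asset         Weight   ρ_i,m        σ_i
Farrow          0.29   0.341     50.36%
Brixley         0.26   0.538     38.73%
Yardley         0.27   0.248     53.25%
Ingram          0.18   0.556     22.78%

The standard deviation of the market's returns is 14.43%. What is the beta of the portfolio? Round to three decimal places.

β_Farrow = 0.341 × 50.36% / 14.43% = 1.1901
β_Brixley = 0.538 × 38.73% / 14.43% = 1.4440
β_Yardley = 0.248 × 53.25% / 14.43% = 0.9152
β_Ingram = 0.556 × 22.78% / 14.43% = 0.8777
β_P = Σ w_i β_i = 0.29×1.1901 + 0.26×1.4440 + 0.27×0.9152 + 0.18×0.8777 = 1.1257

1.126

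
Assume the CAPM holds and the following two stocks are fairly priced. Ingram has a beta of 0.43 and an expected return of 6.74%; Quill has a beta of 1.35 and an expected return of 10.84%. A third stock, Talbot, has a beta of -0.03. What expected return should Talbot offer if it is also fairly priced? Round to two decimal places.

MRP (SML slope) = (10.84% − 6.74%) / (1.35 − 0.43) = 4.10% / 0.92 = 4.4565%
R_f (intercept) = 6.74% − 0.43 × 4.4565% = 4.8237%
E(R_Talbot) = R_f + β × MRP = 4.8237% + -0.03 × 4.4565% = 4.69%

4.69%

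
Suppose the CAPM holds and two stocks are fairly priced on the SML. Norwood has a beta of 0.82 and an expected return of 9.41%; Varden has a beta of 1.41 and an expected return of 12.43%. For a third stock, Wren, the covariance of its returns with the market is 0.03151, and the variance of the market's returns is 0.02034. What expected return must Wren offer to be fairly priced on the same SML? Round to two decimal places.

13.14%

MRP = (12.43% − 9.41%) / (1.41 − 0.82) = 5.1186%
R_f = 9.41% − 0.82 × 5.1186% = 5.2127%
β_Wren = Cov / Var(R_m) = 0.03151 / 0.02034 = 1.5492
E(R_Wren) = R_f + β × MRP = 5.2127% + 1.5492 × 5.1186% = 13.14%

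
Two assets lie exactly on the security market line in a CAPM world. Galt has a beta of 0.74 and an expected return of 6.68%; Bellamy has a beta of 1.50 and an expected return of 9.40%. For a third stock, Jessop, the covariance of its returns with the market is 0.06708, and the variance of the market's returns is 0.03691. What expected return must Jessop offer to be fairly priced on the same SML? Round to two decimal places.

10.54%

MRP = (9.40% − 6.68%) / (1.50 − 0.74) = 3.5789%
R_f = 6.68% − 0.74 × 3.5789% = 4.0316%
β_Jessop = Cov / Var(R_m) = 0.06708 / 0.03691 = 1.8174
E(R_Jessop) = R_f + β × MRP = 4.0316% + 1.8174 × 3.5789% = 10.54%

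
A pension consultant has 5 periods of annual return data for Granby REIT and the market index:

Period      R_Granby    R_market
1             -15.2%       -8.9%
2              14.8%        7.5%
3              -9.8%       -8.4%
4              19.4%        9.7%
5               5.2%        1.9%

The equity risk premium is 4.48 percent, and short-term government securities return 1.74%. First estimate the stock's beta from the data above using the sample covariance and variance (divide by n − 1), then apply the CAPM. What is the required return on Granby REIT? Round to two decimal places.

Mean R_i = (-15.2 + 14.8 − 9.8 + 19.4 + 5.2) / 5 = 2.8800%
Mean R_m = (-8.9 + 7.5 − 8.4 + 9.7 + 1.9) / 5 = 0.3600%
Σ(R_i − R̄_i)(R_m − R̄_m) = 521.4760  ⇒  Cov = 521.4760 / 4 = 130.3690
Σ(R_m − R̄_m)² = 303.0720  ⇒  Var(R_m) = 303.0720 / 4 = 75.7680
β = Cov / Var(R_m) = 130.3690 / 75.7680 = 1.7206
E(R) = R_f + β × MRP = 1.74% + 1.7206 × 4.48% = 9.45%

9.45%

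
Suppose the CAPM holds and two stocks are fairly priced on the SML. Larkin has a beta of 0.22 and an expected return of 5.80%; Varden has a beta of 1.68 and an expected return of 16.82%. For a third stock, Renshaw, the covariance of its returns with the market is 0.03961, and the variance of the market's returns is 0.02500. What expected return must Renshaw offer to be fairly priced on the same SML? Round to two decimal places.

MRP = (16.82% − 5.80%) / (1.68 − 0.22) = 7.5479%
R_f = 5.80% − 0.22 × 7.5479% = 4.1395%
β_Renshaw = Cov / Var(R_m) = 0.03961 / 0.02500 = 1.5844
E(R_Renshaw) = R_f + β × MRP = 4.1395% + 1.5844 × 7.5479% = 16.10%

16.10%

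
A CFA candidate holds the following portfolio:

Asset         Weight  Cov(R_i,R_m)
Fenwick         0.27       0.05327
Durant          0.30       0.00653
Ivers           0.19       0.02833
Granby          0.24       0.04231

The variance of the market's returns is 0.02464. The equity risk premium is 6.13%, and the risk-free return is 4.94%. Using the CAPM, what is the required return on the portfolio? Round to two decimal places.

β_Fenwick = 0.05327 / 0.02464 = 2.1619
β_Durant = 0.00653 / 0.02464 = 0.2650
β_Ivers = 0.02833 / 0.02464 = 1.1498
β_Granby = 0.04231 / 0.02464 = 1.7171
β_P = Σ w_i β_i = 0.27×2.1619 + 0.30×0.2650 + 0.19×1.1498 + 0.24×1.7171 = 1.2938
E(R_P) = R_f + β_P × MRP = 4.94% + 1.2938 × 6.13% = 12.87%

12.87%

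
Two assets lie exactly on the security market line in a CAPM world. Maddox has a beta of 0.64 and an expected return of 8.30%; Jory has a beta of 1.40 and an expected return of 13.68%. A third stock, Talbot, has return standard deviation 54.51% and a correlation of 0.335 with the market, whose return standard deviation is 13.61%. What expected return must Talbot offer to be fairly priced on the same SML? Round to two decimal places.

13.27%

MRP = (13.68% − 8.30%) / (1.40 − 0.64) = 7.0789%
R_f = 8.30% − 0.64 × 7.0789% = 3.7695%
β_Talbot = ρ·σ_i/σ_m = 0.335 × 54.51 / 13.61 = 1.3417
E(R_Talbot) = R_f + β × MRP = 3.7695% + 1.3417 × 7.0789% = 13.27%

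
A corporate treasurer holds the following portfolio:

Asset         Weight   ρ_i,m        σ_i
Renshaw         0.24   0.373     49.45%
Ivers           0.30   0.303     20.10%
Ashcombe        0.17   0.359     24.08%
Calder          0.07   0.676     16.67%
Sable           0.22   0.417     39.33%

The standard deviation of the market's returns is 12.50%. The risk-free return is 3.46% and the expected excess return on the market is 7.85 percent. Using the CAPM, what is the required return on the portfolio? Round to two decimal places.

11.07%

β_Renshaw = 0.373 × 49.45% / 12.50% = 1.4756
β_Ivers = 0.303 × 20.10% / 12.50% = 0.4872
β_Ashcombe = 0.359 × 24.08% / 12.50% = 0.6916
β_Calder = 0.676 × 16.67% / 12.50% = 0.9015
β_Sable = 0.417 × 39.33% / 12.50% = 1.3120
β_P = Σ w_i β_i = 0.24×1.4756 + 0.30×0.4872 + 0.17×0.6916 + 0.07×0.9015 + 0.22×1.3120 = 0.9696
E(R_P) = R_f + β_P × MRP = 3.46% + 0.9696 × 7.85% = 11.07%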